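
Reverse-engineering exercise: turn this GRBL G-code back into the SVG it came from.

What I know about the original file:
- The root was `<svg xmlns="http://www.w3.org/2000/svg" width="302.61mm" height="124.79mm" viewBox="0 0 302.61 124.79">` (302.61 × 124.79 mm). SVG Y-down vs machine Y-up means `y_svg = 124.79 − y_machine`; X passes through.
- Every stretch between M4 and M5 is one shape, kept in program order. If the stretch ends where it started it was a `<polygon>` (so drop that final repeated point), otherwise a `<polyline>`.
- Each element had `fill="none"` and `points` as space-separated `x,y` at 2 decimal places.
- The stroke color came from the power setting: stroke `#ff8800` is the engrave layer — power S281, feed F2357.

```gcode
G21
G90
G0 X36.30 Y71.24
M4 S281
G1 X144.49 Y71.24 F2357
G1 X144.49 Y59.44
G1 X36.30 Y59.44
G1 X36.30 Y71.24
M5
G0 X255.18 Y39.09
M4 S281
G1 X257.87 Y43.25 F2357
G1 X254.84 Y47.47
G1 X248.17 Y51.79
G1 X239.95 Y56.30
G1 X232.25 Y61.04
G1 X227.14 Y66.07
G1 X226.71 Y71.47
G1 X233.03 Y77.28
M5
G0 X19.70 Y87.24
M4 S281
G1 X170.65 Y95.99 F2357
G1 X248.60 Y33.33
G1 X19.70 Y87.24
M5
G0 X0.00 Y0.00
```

<svg xmlns="http://www.w3.org/2000/svg" width="302.61mm" height="124.79mm" viewBox="0 0 302.61 124.79">
  <polygon points="36.30,53.55 144.49,53.55 144.49,65.35 36.30,65.35" fill="none" stroke="#ff8800"/>
  <polyline points="255.18,85.70 257.87,81.54 254.84,77.32 248.17,73.00 239.95,68.49 232.25,63.75 227.14,58.72 226.71,53.32 233.03,47.51" fill="none" stroke="#ff8800"/>
  <polygon points="19.70,37.55 170.65,28.80 248.60,91.46" fill="none" stroke="#ff8800"/>
</svg>

Machine Y-up, SVG Y-down with viewBox height 124.79, so y_svg = 124.79 − y_machine; X carries over. Every run uses S281, so all elements get stroke `#ff8800` (engrave).

Run 1: The run returns to its start, so emit a `<polygon>` with points (Y-flipped): 36.30,53.55 144.49,53.55 144.49,65.35 36.30,65.35.

Run 2: The run is open, so emit a `<polyline>` with points (Y-flipped): 255.18,85.70 257.87,81.54 254.84,77.32 248.17,73.00 239.95,68.49 232.25,63.75 227.14,58.72 226.71,53.32 233.03,47.51.

Run 3: The run returns to its start, so emit a `<polygon>` with points (Y-flipped): 19.70,37.55 170.65,28.80 248.60,91.46.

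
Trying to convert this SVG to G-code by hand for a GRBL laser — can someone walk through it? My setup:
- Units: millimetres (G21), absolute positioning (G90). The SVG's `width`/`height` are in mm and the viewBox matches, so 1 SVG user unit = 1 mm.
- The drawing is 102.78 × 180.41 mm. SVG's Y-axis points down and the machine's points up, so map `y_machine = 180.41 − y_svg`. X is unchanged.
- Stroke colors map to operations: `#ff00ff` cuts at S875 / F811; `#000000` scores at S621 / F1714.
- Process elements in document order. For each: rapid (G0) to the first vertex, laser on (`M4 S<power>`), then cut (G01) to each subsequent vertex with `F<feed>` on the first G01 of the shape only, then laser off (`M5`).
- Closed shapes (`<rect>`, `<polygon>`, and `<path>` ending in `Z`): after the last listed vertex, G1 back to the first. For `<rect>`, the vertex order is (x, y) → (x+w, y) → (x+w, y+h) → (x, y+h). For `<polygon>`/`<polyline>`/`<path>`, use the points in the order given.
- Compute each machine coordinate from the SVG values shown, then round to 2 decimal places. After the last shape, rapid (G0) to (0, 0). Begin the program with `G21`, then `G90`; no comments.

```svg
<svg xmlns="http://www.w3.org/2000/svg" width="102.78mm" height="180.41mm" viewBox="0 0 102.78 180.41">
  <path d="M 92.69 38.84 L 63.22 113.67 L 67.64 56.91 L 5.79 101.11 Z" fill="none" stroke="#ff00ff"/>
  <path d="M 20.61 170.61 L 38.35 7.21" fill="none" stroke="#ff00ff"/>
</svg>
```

G21
G90
G0 X92.69 Y141.57
M4 S875
G01 X63.22 Y66.74 F811
G01 X67.64 Y123.50
G01 X5.79 Y79.30
G01 X92.69 Y141.57
M5
G0 X20.61 Y9.80
M4 S875
G01 X38.35 Y173.20 F811
M5
G0 X0.00 Y0.00

Since the viewBox matches the mm dimensions, user units are millimetres directly. The only transform is the Y-flip y_m = 180.41 − y_svg.

Shape 1 is a closed polygon drawn with `<path>`. Its stroke #ff00ff means cut at S875, F811. After flipping Y the toolpath is (92.69,141.57) → (63.22,66.74) → (67.64,123.50) → (5.79,79.30) → (92.69,141.57), returning to the start.

Shape 2 is a line segment drawn with `<path>`. Its stroke #ff00ff means cut at S875, F811. After flipping Y the toolpath is (20.61,9.80) → (38.35,173.20).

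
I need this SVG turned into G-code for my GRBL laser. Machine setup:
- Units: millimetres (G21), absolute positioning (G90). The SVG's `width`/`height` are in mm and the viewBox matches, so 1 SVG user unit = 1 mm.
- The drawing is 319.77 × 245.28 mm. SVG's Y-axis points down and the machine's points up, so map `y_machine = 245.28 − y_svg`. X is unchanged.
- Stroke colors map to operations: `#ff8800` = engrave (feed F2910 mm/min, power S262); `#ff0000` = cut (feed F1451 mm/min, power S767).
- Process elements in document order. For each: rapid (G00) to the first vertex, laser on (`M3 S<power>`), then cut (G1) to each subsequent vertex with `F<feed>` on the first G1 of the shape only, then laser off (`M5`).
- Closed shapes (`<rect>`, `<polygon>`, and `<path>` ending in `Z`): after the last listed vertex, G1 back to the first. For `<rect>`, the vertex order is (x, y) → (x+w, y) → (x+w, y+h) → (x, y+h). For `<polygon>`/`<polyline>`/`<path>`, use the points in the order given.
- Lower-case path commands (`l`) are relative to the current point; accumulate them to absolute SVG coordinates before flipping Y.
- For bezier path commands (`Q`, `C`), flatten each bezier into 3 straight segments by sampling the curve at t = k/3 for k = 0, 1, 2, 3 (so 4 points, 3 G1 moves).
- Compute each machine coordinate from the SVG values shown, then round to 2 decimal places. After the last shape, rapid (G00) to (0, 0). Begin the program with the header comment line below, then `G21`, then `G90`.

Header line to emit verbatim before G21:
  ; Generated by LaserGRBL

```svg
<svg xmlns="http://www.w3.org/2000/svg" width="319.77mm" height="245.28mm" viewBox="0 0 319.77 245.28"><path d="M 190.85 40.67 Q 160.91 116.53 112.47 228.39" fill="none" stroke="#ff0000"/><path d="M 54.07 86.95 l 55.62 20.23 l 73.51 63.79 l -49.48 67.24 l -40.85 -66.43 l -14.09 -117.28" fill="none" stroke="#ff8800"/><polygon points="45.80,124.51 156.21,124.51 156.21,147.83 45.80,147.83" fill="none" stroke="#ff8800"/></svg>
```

Since the viewBox matches the mm dimensions, user units are millimetres directly. The only transform is the Y-flip y_m = 245.28 − y_svg.

Shape 1 is a quadratic bezier drawn with `<path>`. Its stroke #ff0000 means cut at S767, F1451. After flipping Y the toolpath is (190.85,204.61) → (168.83,150.04) → (142.71,87.46) → (112.47,16.89).

Shape 2 is a open polyline drawn with `<path>`. Its stroke #ff8800 means engrave at S262, F2910. After flipping Y the toolpath is (54.07,158.33) → (109.69,138.10) → (183.20,74.31) → (133.72,7.07) → (92.87,73.50) → (78.78,190.78).

Shape 3 is a rectangle drawn with `<polygon>`. Its stroke #ff8800 means engrave at S262, F2910. After flipping Y the toolpath is (45.80,120.77) → (156.21,120.77) → (156.21,97.45) → (45.80,97.45) → (45.80,120.77), returning to the start.

; Generated by LaserGRBL
G21
G90
G00 X190.85 Y204.61
M3 S767
G1 X168.83 Y150.04 F1451
G1 X142.71 Y87.46
G1 X112.47 Y16.89
M5
G00 X54.07 Y158.33
M3 S262
G1 X109.69 Y138.10 F2910
G1 X183.20 Y74.31
G1 X133.72 Y7.07
G1 X92.87 Y73.50
G1 X78.78 Y190.78
M5
G00 X45.80 Y120.77
M3 S262
G1 X156.21 Y120.77 F2910
G1 X156.21 Y97.45
G1 X45.80 Y97.45
G1 X45.80 Y120.77
M5
G00 X0.00 Y0.00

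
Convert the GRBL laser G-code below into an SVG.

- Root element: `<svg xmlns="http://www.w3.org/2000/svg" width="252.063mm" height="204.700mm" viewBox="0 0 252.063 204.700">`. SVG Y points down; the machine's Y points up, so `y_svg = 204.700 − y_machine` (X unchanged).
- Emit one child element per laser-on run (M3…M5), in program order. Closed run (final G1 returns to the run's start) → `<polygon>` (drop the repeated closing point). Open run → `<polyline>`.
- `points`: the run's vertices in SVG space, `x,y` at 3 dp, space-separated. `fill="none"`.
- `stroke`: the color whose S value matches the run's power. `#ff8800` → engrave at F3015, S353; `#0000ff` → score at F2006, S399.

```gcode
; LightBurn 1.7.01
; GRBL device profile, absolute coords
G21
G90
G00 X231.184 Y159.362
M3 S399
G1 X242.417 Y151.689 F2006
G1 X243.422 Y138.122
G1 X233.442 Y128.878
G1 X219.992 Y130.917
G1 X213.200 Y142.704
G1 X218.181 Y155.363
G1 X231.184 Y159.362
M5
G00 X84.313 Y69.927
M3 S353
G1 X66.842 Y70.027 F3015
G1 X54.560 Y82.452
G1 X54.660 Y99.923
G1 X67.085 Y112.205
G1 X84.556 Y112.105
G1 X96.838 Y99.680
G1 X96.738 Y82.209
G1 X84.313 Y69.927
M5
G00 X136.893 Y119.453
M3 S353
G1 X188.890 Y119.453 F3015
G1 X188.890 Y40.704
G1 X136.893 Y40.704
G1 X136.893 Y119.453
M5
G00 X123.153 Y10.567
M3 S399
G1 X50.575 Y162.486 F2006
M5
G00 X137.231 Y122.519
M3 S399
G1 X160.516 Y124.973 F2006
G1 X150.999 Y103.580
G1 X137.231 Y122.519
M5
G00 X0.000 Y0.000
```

y_svg = 204.700 − y_m.

[1] S399→`#0000ff` (score); closed run; points: 231.184,45.338 242.417,53.011 243.422,66.578 233.442,75.822 219.992,73.783 213.200,61.996 218.181,49.337

[2] S353→`#ff8800` (engrave); closed run; points: 84.313,134.773 66.842,134.673 54.560,122.248 54.660,104.777 67.085,92.495 84.556,92.595 96.838,105.020 96.738,122.491

[3] S353→`#ff8800` (engrave); closed run; points: 136.893,85.247 188.890,85.247 188.890,163.996 136.893,163.996

[4] S399→`#0000ff` (score); open run; points: 123.153,194.133 50.575,42.214

[5] S399→`#0000ff` (score); closed run; points: 137.231,82.181 160.516,79.727 150.999,101.120

<svg xmlns="http://www.w3.org/2000/svg" width="252.063mm" height="204.700mm" viewBox="0 0 252.063 204.700">
  <polygon points="231.184,45.338 242.417,53.011 243.422,66.578 233.442,75.822 219.992,73.783 213.200,61.996 218.181,49.337" fill="none" stroke="#0000ff"/>
  <polygon points="84.313,134.773 66.842,134.673 54.560,122.248 54.660,104.777 67.085,92.495 84.556,92.595 96.838,105.020 96.738,122.491" fill="none" stroke="#ff8800"/>
  <polygon points="136.893,85.247 188.890,85.247 188.890,163.996 136.893,163.996" fill="none" stroke="#ff8800"/>
  <polyline points="123.153,194.133 50.575,42.214" fill="none" stroke="#0000ff"/>
  <polygon points="137.231,82.181 160.516,79.727 150.999,101.120" fill="none" stroke="#0000ff"/>
</svg>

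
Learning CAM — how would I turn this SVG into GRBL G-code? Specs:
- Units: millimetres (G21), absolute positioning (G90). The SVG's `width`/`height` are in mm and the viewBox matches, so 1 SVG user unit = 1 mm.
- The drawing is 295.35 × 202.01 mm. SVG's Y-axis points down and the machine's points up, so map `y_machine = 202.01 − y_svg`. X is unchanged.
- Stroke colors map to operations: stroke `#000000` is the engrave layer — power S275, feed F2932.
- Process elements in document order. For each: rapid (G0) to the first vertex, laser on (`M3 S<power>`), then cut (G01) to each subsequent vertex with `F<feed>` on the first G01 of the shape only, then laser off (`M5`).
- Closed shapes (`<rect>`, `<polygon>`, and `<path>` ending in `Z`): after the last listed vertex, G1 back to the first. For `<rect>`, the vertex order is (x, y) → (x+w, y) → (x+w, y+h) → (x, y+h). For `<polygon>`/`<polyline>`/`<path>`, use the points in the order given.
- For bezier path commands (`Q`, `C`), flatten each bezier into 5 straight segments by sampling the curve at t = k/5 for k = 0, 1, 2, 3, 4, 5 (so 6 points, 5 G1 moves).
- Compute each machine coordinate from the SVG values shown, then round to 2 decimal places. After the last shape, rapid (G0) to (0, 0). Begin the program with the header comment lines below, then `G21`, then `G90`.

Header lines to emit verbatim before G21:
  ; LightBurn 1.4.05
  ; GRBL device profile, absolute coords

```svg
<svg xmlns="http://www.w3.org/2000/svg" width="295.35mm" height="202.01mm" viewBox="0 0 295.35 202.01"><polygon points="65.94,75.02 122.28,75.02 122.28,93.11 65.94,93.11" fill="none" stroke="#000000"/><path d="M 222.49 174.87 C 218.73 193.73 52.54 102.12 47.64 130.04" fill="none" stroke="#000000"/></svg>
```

viewBox `0 0 295.35 202.01` with mm width/height → 1 unit = 1 mm. Flip: y_m = 202.01 − y_svg.

**Shape 1** — `<polygon>` rectangle, stroke `#000000` → engrave (S275, F2932). Machine vertices: (65.94,126.99) → (122.28,126.99) → (122.28,108.90) → (65.94,108.90) → (65.94,126.99). Closed: final G1 returns to the first vertex.

**Shape 2** — `<path>` cubic bezier, stroke `#000000` → engrave (S275, F2932). Control points (SVG): P0=(222.49,174.87), P1=(218.73,193.73), P2=(52.54,102.12), P3=(47.64,130.04); sampled at t=k/5. Machine vertices: (222.49,27.14) → (203.33,27.24) → (160.73,42.81) → (110.22,62.82) → (67.35,76.22) → (47.64,71.97). Open path.

; LightBurn 1.4.05
; GRBL device profile, absolute coords
G21
G90
G0 X65.94 Y126.99
M3 S275
G01 X122.28 Y126.99 F2932
G01 X122.28 Y108.90
G01 X65.94 Y108.90
G01 X65.94 Y126.99
M5
G0 X222.49 Y27.14
M3 S275
G01 X203.33 Y27.24 F2932
G01 X160.73 Y42.81
G01 X110.22 Y62.82
G01 X67.35 Y76.22
G01 X47.64 Y71.97
M5
G0 X0.00 Y0.00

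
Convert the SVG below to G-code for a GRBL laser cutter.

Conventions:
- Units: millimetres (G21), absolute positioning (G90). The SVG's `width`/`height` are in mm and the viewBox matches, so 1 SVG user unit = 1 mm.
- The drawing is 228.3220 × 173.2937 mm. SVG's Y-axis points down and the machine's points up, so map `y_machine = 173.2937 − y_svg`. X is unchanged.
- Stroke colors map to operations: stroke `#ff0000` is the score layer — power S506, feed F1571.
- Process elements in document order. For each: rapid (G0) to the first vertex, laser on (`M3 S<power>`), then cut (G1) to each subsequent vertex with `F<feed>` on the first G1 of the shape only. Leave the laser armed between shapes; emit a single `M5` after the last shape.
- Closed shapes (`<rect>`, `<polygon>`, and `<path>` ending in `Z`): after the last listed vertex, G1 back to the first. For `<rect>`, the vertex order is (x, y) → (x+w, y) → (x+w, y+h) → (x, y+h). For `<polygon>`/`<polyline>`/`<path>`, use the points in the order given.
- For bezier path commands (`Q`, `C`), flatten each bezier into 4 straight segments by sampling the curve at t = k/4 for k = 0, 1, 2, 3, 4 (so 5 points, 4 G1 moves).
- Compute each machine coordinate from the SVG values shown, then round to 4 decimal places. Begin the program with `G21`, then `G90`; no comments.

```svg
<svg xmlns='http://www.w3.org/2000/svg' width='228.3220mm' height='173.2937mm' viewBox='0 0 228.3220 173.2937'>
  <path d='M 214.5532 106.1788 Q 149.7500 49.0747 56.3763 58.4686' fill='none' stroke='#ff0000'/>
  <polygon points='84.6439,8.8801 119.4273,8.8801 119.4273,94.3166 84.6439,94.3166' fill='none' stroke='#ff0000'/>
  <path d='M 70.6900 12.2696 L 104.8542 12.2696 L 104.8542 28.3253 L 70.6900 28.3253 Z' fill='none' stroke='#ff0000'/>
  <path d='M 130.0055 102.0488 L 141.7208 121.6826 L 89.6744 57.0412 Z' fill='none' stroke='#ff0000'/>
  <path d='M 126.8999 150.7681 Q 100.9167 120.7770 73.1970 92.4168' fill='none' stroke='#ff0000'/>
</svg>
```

Since the viewBox matches the mm dimensions, user units are millimetres directly. The only transform is the Y-flip y_m = 173.2937 − y_svg.

Shape 1 is a quadratic bezier drawn with `<path>`. Its stroke #ff0000 means score at S506, F1571. After flipping Y the toolpath is (214.5532,67.1149) → (180.3659,91.5108) → (142.6074,107.5945) → (101.2775,115.3659) → (56.3763,114.8251).

Shape 2 is a rectangle drawn with `<polygon>`. Its stroke #ff0000 means score at S506, F1571. After flipping Y the toolpath is (84.6439,164.4136) → (119.4273,164.4136) → (119.4273,78.9771) → (84.6439,78.9771) → (84.6439,164.4136), returning to the start.

Shape 3 is a rectangle drawn with `<path>`. Its stroke #ff0000 means score at S506, F1571. After flipping Y the toolpath is (70.6900,161.0241) → (104.8542,161.0241) → (104.8542,144.9684) → (70.6900,144.9684) → (70.6900,161.0241), returning to the start.

Shape 4 is a closed polygon drawn with `<path>`. Its stroke #ff0000 means score at S506, F1571. After flipping Y the toolpath is (130.0055,71.2449) → (141.7208,51.6111) → (89.6744,116.2525) → (130.0055,71.2449), returning to the start.

Shape 5 is a quadratic bezier drawn with `<path>`. Its stroke #ff0000 means score at S506, F1571. After flipping Y the toolpath is (126.8999,22.5256) → (113.7998,37.4192) → (100.4826,52.1090) → (86.9483,66.5949) → (73.1970,80.8769).

G21
G90
G0 X214.5532 Y67.1149
M3 S506
G1 X180.3659 Y91.5108 F1571
G1 X142.6074 Y107.5945
G1 X101.2775 Y115.3659
G1 X56.3763 Y114.8251
G0 X84.6439 Y164.4136
M3 S506
G1 X119.4273 Y164.4136 F1571
G1 X119.4273 Y78.9771
G1 X84.6439 Y78.9771
G1 X84.6439 Y164.4136
G0 X70.6900 Y161.0241
M3 S506
G1 X104.8542 Y161.0241 F1571
G1 X104.8542 Y144.9684
G1 X70.6900 Y144.9684
G1 X70.6900 Y161.0241
G0 X130.0055 Y71.2449
M3 S506
G1 X141.7208 Y51.6111 F1571
G1 X89.6744 Y116.2525
G1 X130.0055 Y71.2449
G0 X126.8999 Y22.5256
M3 S506
G1 X113.7998 Y37.4192 F1571
G1 X100.4826 Y52.1090
G1 X86.9483 Y66.5949
G1 X73.1970 Y80.8769
M5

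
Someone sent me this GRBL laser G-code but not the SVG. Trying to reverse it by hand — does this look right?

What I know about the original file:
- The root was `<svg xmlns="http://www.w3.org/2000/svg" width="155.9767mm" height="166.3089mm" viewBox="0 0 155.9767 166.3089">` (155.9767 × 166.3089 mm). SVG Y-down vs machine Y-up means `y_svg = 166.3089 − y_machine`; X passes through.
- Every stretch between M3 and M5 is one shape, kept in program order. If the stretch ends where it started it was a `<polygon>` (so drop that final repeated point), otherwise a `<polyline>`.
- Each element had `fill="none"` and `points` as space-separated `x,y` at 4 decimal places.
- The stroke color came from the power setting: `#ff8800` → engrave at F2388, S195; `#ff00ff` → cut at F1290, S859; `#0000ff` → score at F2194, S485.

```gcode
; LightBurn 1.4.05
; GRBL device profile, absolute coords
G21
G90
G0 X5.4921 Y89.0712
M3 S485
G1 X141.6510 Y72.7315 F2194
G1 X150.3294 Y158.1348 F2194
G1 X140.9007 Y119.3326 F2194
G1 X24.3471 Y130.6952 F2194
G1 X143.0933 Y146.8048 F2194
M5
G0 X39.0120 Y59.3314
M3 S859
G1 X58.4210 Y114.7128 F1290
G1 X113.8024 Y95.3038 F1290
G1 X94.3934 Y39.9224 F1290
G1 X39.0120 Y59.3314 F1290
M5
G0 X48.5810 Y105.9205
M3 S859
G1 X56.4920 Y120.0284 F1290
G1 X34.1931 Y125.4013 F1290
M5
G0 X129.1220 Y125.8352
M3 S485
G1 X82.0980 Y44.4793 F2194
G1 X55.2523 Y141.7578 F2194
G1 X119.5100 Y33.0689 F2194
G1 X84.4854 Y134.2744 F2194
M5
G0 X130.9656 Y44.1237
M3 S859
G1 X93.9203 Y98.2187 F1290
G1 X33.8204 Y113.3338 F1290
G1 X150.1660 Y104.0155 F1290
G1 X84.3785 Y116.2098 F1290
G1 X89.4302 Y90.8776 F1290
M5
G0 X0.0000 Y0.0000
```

y_svg = 166.3089 − y_m.

[1] S485→`#0000ff` (score); open run; points: 5.4921,77.2377 141.6510,93.5774 150.3294,8.1741 140.9007,46.9763 24.3471,35.6137 143.0933,19.5041

[2] S859→`#ff00ff` (cut); closed run; points: 39.0120,106.9775 58.4210,51.5961 113.8024,71.0051 94.3934,126.3865

[3] S859→`#ff00ff` (cut); open run; points: 48.5810,60.3884 56.4920,46.2805 34.1931,40.9076

[4] S485→`#0000ff` (score); open run; points: 129.1220,40.4737 82.0980,121.8296 55.2523,24.5511 119.5100,133.2400 84.4854,32.0345

[5] S859→`#ff00ff` (cut); open run; points: 130.9656,122.1852 93.9203,68.0902 33.8204,52.9751 150.1660,62.2934 84.3785,50.0991 89.4302,75.4313

<svg xmlns="http://www.w3.org/2000/svg" width="155.9767mm" height="166.3089mm" viewBox="0 0 155.9767 166.3089">
  <polyline points="5.4921,77.2377 141.6510,93.5774 150.3294,8.1741 140.9007,46.9763 24.3471,35.6137 143.0933,19.5041" fill="none" stroke="#0000ff"/>
  <polygon points="39.0120,106.9775 58.4210,51.5961 113.8024,71.0051 94.3934,126.3865" fill="none" stroke="#ff00ff"/>
  <polyline points="48.5810,60.3884 56.4920,46.2805 34.1931,40.9076" fill="none" stroke="#ff00ff"/>
  <polyline points="129.1220,40.4737 82.0980,121.8296 55.2523,24.5511 119.5100,133.2400 84.4854,32.0345" fill="none" stroke="#0000ff"/>
  <polyline points="130.9656,122.1852 93.9203,68.0902 33.8204,52.9751 150.1660,62.2934 84.3785,50.0991 89.4302,75.4313" fill="none" stroke="#ff00ff"/>
</svg>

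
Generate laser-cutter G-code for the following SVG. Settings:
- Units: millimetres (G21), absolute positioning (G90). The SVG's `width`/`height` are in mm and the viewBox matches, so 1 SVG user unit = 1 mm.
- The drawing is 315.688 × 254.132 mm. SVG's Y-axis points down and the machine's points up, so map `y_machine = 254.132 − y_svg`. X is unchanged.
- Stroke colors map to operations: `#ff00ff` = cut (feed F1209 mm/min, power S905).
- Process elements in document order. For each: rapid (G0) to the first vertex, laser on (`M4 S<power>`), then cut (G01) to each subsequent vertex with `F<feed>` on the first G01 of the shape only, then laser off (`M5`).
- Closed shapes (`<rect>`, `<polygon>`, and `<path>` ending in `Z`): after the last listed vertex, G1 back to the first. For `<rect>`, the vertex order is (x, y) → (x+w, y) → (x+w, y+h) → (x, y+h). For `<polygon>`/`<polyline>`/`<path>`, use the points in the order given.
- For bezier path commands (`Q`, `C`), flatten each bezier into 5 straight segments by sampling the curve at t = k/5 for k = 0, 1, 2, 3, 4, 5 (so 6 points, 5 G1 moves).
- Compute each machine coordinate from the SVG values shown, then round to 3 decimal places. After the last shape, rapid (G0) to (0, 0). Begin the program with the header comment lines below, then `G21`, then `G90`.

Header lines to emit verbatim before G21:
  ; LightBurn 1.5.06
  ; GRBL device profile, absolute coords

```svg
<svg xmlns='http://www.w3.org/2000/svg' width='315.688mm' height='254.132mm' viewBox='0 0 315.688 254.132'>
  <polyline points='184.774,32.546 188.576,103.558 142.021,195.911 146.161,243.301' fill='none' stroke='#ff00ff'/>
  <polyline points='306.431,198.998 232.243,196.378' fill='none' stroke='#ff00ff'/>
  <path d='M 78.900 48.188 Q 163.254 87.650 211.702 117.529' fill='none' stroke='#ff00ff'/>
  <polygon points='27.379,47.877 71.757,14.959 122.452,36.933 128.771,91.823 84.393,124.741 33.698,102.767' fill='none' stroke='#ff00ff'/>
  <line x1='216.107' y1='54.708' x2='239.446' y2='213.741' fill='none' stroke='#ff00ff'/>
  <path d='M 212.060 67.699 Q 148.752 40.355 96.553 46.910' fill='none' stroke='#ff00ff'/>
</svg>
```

viewBox `0 0 315.688 254.132` with mm width/height → 1 unit = 1 mm. Flip: y_m = 254.132 − y_svg.

**Shape 1** — `<polyline>` open polyline, stroke `#ff00ff` → cut (S905, F1209). Machine vertices: (184.774,221.586) → (188.576,150.574) → (142.021,58.221) → (146.161,10.831). Open path.

**Shape 2** — `<polyline>` line segment, stroke `#ff00ff` → cut (S905, F1209). Machine vertices: (306.431,55.134) → (232.243,57.754). Open path.

**Shape 3** — `<path>` quadratic bezier, stroke `#ff00ff` → cut (S905, F1209). Control points (SVG): P0=(78.900,48.188), P1=(163.254,87.650), P2=(211.702,117.529); sampled at t=k/5. Machine vertices: (78.900,205.944) → (111.205,190.543) → (140.638,175.908) → (167.199,162.039) → (190.887,148.938) → (211.702,136.603). Open path.

**Shape 4** — `<polygon>` regular polygon, stroke `#ff00ff` → cut (S905, F1209). Machine vertices: (27.379,206.255) → (71.757,239.173) → (122.452,217.199) → (128.771,162.309) → (84.393,129.391) → (33.698,151.365) → (27.379,206.255). Closed: final G1 returns to the first vertex.

**Shape 5** — `<line>` line segment, stroke `#ff00ff` → cut (S905, F1209). Machine vertices: (216.107,199.424) → (239.446,40.391). Open path.

**Shape 6** — `<path>` quadratic bezier, stroke `#ff00ff` → cut (S905, F1209). Control points (SVG): P0=(212.060,67.699), P1=(148.752,40.355), P2=(96.553,46.910); sampled at t=k/5. Machine vertices: (212.060,186.433) → (187.181,196.015) → (163.191,202.884) → (140.090,207.042) → (117.877,208.488) → (96.553,207.222). Open path.

; LightBurn 1.5.06
; GRBL device profile, absolute coords
G21
G90
G0 X184.774 Y221.586
M4 S905
G01 X188.576 Y150.574 F1209
G01 X142.021 Y58.221
G01 X146.161 Y10.831
M5
G0 X306.431 Y55.134
M4 S905
G01 X232.243 Y57.754 F1209
M5
G0 X78.900 Y205.944
M4 S905
G01 X111.205 Y190.543 F1209
G01 X140.638 Y175.908
G01 X167.199 Y162.039
G01 X190.887 Y148.938
G01 X211.702 Y136.603
M5
G0 X27.379 Y206.255
M4 S905
G01 X71.757 Y239.173 F1209
G01 X122.452 Y217.199
G01 X128.771 Y162.309
G01 X84.393 Y129.391
G01 X33.698 Y151.365
G01 X27.379 Y206.255
M5
G0 X216.107 Y199.424
M4 S905
G01 X239.446 Y40.391 F1209
M5
G0 X212.060 Y186.433
M4 S905
G01 X187.181 Y196.015 F1209
G01 X163.191 Y202.884
G01 X140.090 Y207.042
G01 X117.877 Y208.488
G01 X96.553 Y207.222
M5
G0 X0.000 Y0.000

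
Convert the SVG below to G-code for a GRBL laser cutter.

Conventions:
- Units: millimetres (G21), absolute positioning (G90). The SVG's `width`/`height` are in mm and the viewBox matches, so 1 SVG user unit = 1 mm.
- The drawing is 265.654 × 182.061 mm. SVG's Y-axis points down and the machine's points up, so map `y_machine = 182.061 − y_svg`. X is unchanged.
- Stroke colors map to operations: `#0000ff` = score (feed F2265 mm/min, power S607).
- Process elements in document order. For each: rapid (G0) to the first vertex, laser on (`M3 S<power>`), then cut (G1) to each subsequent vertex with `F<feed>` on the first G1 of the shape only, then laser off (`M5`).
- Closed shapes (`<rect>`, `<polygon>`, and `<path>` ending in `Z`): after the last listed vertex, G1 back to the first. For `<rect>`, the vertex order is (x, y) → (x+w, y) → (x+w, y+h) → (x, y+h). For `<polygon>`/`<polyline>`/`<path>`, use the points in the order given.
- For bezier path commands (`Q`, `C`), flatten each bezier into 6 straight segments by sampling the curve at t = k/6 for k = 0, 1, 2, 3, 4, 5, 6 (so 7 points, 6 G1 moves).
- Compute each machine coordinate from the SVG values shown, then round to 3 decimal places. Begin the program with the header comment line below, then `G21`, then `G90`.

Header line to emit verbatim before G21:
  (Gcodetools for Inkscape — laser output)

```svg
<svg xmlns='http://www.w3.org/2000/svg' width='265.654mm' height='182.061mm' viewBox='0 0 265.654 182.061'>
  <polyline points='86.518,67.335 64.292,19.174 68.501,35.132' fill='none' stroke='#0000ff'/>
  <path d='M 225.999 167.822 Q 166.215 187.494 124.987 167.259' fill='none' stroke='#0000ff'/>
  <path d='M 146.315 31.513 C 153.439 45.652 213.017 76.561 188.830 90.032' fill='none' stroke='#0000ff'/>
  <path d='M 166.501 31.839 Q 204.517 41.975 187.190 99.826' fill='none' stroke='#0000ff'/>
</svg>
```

(Gcodetools for Inkscape — laser output)
G21
G90
G0 X86.518 Y114.726
M3 S607
G1 X64.292 Y162.887 F2265
G1 X68.501 Y146.929
M5
G0 X225.999 Y14.239
M3 S607
G1 X206.586 Y8.790 F2265
G1 X188.205 Y5.558
G1 X170.854 Y4.544
G1 X154.534 Y5.746
G1 X139.245 Y9.166
G1 X124.987 Y14.802
M5
G0 X146.315 Y150.548
M3 S607
G1 X153.618 Y142.239 F2265
G1 X165.879 Y132.086
G1 X179.314 Y121.038
G1 X190.140 Y110.046
G1 X194.574 Y100.059
G1 X188.830 Y92.029
M5
G0 X166.501 Y150.222
M3 S607
G1 X177.636 Y145.518 F2265
G1 X185.696 Y138.163
G1 X190.681 Y128.157
G1 X192.592 Y115.501
G1 X191.428 Y100.193
G1 X187.190 Y82.235
M5

Since the viewBox matches the mm dimensions, user units are millimetres directly. The only transform is the Y-flip y_m = 182.061 − y_svg.

Shape 1 is a open polyline drawn with `<polyline>`. Its stroke #0000ff means score at S607, F2265. After flipping Y the toolpath is (86.518,114.726) → (64.292,162.887) → (68.501,146.929).

Shape 2 is a quadratic bezier drawn with `<path>`. Its stroke #0000ff means score at S607, F2265. After flipping Y the toolpath is (225.999,14.239) → (206.586,8.790) → (188.205,5.558) → (170.854,4.544) → (154.534,5.746) → (139.245,9.166) → (124.987,14.802).

Shape 3 is a cubic bezier drawn with `<path>`. Its stroke #0000ff means score at S607, F2265. After flipping Y the toolpath is (146.315,150.548) → (153.618,142.239) → (165.879,132.086) → (179.314,121.038) → (190.140,110.046) → (194.574,100.059) → (188.830,92.029).

Shape 4 is a quadratic bezier drawn with `<path>`. Its stroke #0000ff means score at S607, F2265. After flipping Y the toolpath is (166.501,150.222) → (177.636,145.518) → (185.696,138.163) → (190.681,128.157) → (192.592,115.501) → (191.428,100.193) → (187.190,82.235).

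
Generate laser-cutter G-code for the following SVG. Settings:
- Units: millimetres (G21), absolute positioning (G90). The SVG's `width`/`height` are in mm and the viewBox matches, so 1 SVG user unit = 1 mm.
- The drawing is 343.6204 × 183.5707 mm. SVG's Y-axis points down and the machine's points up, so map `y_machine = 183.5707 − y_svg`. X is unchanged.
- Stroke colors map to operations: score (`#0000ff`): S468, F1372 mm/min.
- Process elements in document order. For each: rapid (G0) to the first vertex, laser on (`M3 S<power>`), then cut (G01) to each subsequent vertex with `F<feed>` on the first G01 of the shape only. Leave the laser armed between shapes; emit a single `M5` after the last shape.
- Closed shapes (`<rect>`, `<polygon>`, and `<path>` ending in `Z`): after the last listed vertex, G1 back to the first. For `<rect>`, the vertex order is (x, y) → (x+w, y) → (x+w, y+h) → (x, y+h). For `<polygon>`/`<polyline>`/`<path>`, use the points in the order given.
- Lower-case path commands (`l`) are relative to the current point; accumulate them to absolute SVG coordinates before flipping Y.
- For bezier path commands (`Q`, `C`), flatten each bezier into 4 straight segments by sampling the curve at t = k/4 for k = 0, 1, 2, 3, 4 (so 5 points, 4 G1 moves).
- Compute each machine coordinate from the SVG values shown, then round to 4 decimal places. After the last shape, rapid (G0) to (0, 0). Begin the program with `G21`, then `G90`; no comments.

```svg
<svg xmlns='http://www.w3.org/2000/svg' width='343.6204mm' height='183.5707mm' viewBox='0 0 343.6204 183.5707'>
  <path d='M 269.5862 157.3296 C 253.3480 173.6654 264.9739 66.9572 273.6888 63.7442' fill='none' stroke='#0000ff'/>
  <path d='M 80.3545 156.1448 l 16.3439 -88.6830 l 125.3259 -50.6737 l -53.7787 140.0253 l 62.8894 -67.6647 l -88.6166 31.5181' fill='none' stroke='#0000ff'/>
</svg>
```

G21
G90
G0 X269.5862 Y26.2411
M3 S468
G01 X262.1512 Y33.5203 F1372
G01 X262.2801 Y65.7030
G01 X267.0877 Y101.5511
G01 X273.6888 Y119.8265
G0 X80.3545 Y27.4259
M3 S468
G01 X96.6984 Y116.1089 F1372
G01 X222.0243 Y166.7826
G01 X168.2456 Y26.7573
G01 X231.1350 Y94.4220
G01 X142.5184 Y62.9039
M5
G0 X0.0000 Y0.0000

Since the viewBox matches the mm dimensions, user units are millimetres directly. The only transform is the Y-flip y_m = 183.5707 − y_svg.

Shape 1 is a cubic bezier drawn with `<path>`. Its stroke #0000ff means score at S468, F1372. After flipping Y the toolpath is (269.5862,26.2411) → (262.1512,33.5203) → (262.2801,65.7030) → (267.0877,101.5511) → (273.6888,119.8265).

Shape 2 is a open polyline drawn with `<path>`. Its stroke #0000ff means score at S468, F1372. After flipping Y the toolpath is (80.3545,27.4259) → (96.6984,116.1089) → (222.0243,166.7826) → (168.2456,26.7573) → (231.1350,94.4220) → (142.5184,62.9039).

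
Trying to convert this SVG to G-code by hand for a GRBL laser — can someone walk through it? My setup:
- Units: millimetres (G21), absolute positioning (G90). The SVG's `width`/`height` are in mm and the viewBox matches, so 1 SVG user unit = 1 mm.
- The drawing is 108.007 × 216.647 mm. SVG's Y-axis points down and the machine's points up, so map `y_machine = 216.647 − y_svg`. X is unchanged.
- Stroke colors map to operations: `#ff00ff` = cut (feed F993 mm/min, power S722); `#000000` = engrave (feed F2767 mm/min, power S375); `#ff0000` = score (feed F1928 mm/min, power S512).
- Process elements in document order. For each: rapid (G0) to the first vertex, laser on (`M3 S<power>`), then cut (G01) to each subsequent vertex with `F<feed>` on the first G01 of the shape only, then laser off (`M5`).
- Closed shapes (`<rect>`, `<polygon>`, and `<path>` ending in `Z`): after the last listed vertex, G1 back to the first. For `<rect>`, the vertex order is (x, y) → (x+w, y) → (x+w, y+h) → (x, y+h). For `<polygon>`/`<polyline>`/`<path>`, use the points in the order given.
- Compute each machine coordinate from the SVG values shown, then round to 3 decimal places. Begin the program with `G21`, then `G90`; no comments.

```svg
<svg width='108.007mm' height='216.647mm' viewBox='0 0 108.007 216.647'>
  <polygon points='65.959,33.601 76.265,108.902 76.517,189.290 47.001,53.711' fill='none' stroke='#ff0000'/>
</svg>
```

viewBox `0 0 108.007 216.647` with mm width/height → 1 unit = 1 mm. Flip: y_m = 216.647 − y_svg.

**Shape 1** — `<polygon>` closed polygon, stroke `#ff0000` → score (S512, F1928). Machine vertices: (65.959,183.046) → (76.265,107.745) → (76.517,27.357) → (47.001,162.936) → (65.959,183.046). Closed: final G1 returns to the first vertex.

G21
G90
G0 X65.959 Y183.046
M3 S512
G01 X76.265 Y107.745 F1928
G01 X76.517 Y27.357
G01 X47.001 Y162.936
G01 X65.959 Y183.046
M5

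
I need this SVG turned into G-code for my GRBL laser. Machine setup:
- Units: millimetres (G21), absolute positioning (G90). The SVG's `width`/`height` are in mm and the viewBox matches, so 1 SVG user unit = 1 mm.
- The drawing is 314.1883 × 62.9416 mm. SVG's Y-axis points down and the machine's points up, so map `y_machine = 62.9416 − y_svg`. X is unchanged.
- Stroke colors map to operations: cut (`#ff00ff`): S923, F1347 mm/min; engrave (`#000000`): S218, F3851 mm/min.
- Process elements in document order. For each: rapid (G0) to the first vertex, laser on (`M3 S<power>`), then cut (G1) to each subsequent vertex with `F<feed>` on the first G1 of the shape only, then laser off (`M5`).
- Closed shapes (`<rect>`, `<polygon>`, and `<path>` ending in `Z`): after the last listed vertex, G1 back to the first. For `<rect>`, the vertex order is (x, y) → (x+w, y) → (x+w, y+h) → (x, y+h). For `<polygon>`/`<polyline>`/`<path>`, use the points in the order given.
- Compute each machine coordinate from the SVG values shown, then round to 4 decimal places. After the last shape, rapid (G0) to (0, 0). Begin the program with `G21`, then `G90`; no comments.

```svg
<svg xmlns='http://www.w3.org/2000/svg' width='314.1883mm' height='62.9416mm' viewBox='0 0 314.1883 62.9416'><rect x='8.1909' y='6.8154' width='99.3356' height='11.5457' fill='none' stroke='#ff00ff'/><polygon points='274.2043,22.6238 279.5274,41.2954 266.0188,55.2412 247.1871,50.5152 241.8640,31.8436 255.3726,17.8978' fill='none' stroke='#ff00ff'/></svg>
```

Since the viewBox matches the mm dimensions, user units are millimetres directly. The only transform is the Y-flip y_m = 62.9416 − y_svg.

Shape 1 is a rectangle drawn with `<rect>`. Its stroke #ff00ff means cut at S923, F1347. After flipping Y the toolpath is (8.1909,56.1262) → (107.5265,56.1262) → (107.5265,44.5805) → (8.1909,44.5805) → (8.1909,56.1262), returning to the start.

Shape 2 is a regular polygon drawn with `<polygon>`. Its stroke #ff00ff means cut at S923, F1347. After flipping Y the toolpath is (274.2043,40.3178) → (279.5274,21.6462) → (266.0188,7.7004) → (247.1871,12.4264) → (241.8640,31.0980) → (255.3726,45.0438) → (274.2043,40.3178), returning to the start.

G21
G90
G0 X8.1909 Y56.1262
M3 S923
G1 X107.5265 Y56.1262 F1347
G1 X107.5265 Y44.5805
G1 X8.1909 Y44.5805
G1 X8.1909 Y56.1262
M5
G0 X274.2043 Y40.3178
M3 S923
G1 X279.5274 Y21.6462 F1347
G1 X266.0188 Y7.7004
G1 X247.1871 Y12.4264
G1 X241.8640 Y31.0980
G1 X255.3726 Y45.0438
G1 X274.2043 Y40.3178
M5
G0 X0.0000 Y0.0000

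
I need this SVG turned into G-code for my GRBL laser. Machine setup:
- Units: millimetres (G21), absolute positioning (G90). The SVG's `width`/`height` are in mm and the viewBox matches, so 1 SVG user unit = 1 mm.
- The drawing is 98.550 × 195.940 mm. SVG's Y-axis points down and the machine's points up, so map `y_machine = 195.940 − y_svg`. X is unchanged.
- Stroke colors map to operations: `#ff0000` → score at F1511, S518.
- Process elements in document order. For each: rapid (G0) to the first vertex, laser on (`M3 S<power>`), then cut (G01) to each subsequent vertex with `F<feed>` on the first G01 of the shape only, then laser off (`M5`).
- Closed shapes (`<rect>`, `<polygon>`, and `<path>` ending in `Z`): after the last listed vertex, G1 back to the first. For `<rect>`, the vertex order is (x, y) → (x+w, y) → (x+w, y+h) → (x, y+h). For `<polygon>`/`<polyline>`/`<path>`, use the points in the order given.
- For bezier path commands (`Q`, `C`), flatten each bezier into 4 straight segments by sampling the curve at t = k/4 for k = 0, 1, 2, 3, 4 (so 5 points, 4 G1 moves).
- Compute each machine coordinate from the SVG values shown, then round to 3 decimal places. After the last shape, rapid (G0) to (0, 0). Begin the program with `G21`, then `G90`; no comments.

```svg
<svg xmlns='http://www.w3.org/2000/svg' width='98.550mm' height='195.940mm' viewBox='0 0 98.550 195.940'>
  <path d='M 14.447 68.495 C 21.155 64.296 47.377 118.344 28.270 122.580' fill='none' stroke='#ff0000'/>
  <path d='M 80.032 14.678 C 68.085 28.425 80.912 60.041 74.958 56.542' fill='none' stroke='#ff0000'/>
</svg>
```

G21
G90
G0 X14.447 Y127.445
M3 S518
G01 X22.124 Y121.361 F1511
G01 X31.039 Y103.566
G01 X35.114 Y84.188
G01 X28.270 Y73.360
M5
G0 X80.032 Y181.262
M3 S518
G01 X75.036 Y168.429 F1511
G01 X75.248 Y153.863
G01 X76.583 Y142.530
G01 X74.958 Y139.398
M5
G0 X0.000 Y0.000

1 u = 1 mm; y_m = 195.940 − y.

[1] `<path>` cubic bezier, #ff0000→score S518 F1511: (14.447,127.445) → (22.124,121.361) → (31.039,103.566) → (35.114,84.188) → (28.270,73.360)

[2] `<path>` cubic bezier, #ff0000→score S518 F1511: (80.032,181.262) → (75.036,168.429) → (75.248,153.863) → (76.583,142.530) → (74.958,139.398)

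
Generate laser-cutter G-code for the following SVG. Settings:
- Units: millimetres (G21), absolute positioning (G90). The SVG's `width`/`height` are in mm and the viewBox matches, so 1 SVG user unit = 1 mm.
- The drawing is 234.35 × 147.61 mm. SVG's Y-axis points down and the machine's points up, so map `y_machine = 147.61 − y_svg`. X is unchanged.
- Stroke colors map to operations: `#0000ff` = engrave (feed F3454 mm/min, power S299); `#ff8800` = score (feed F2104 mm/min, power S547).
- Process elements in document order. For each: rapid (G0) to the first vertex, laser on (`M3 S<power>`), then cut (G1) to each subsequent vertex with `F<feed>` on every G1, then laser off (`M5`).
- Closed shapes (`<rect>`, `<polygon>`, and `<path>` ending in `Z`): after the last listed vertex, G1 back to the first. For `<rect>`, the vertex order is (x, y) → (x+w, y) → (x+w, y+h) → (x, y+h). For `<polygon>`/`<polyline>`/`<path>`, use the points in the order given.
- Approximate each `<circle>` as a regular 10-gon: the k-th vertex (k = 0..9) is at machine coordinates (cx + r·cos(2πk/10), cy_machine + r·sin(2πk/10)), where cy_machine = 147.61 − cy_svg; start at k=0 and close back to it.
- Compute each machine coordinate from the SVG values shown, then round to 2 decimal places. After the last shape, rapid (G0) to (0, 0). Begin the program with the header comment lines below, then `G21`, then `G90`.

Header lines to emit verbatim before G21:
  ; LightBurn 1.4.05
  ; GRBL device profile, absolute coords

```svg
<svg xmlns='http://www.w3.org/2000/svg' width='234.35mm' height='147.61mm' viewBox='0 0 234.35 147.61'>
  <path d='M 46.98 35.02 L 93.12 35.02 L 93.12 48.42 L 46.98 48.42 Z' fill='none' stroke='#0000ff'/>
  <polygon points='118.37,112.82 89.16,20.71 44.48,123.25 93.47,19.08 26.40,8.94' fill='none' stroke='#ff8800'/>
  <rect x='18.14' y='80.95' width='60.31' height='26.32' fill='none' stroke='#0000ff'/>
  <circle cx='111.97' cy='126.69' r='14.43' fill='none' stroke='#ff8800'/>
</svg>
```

; LightBurn 1.4.05
; GRBL device profile, absolute coords
G21
G90
G0 X46.98 Y112.59
M3 S299
G1 X93.12 Y112.59 F3454
G1 X93.12 Y99.19 F3454
G1 X46.98 Y99.19 F3454
G1 X46.98 Y112.59 F3454
M5
G0 X118.37 Y34.79
M3 S547
G1 X89.16 Y126.90 F2104
G1 X44.48 Y24.36 F2104
G1 X93.47 Y128.53 F2104
G1 X26.40 Y138.67 F2104
G1 X118.37 Y34.79 F2104
M5
G0 X18.14 Y66.66
M3 S299
G1 X78.45 Y66.66 F3454
G1 X78.45 Y40.34 F3454
G1 X18.14 Y40.34 F3454
G1 X18.14 Y66.66 F3454
M5
G0 X126.40 Y20.92
M3 S547
G1 X123.64 Y29.40 F2104
G1 X116.43 Y34.64 F2104
G1 X107.51 Y34.64 F2104
G1 X100.30 Y29.40 F2104
G1 X97.54 Y20.92 F2104
G1 X100.30 Y12.44 F2104
G1 X107.51 Y7.20 F2104
G1 X116.43 Y7.20 F2104
G1 X123.64 Y12.44 F2104
G1 X126.40 Y20.92 F2104
M5
G0 X0.00 Y0.00

1 u = 1 mm; y_m = 147.61 − y.

[1] `<path>` rectangle, #0000ff→engrave S299 F3454: (46.98,112.59) → (93.12,112.59) → (93.12,99.19) → (46.98,99.19) → (46.98,112.59) (closed)

[2] `<polygon>` closed polygon, #ff8800→score S547 F2104: (118.37,34.79) → (89.16,126.90) → (44.48,24.36) → (93.47,128.53) → (26.40,138.67) → (118.37,34.79) (closed)

[3] `<rect>` rectangle, #0000ff→engrave S299 F3454: (18.14,66.66) → (78.45,66.66) → (78.45,40.34) → (18.14,40.34) → (18.14,66.66) (closed)

[4] `<circle>` circle, #ff8800→score S547 F2104: (126.40,20.92) → (123.64,29.40) → (116.43,34.64) → (107.51,34.64) → (100.30,29.40) → (97.54,20.92) → (100.30,12.44) → (107.51,7.20) → (116.43,7.20) → (123.64,12.44) → (126.40,20.92) (closed)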